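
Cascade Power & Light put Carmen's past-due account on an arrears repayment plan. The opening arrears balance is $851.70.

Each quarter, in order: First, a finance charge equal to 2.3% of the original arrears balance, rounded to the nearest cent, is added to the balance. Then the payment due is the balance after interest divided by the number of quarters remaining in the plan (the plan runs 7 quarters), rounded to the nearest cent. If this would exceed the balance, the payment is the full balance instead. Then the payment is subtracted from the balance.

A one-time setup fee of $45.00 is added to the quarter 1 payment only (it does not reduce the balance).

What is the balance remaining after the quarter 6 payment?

$152.87

Quarter 1: opening $851.70; interest $19.59 → $871.29; payment $124.47 (+ $45.00 fee); balance $746.82
Quarter 2: opening $746.82; interest $19.59 → $766.41; payment $127.74; balance $638.67
Quarter 3: opening $638.67; interest $19.59 → $658.26; payment $131.65; balance $526.61
Quarter 4: opening $526.61; interest $19.59 → $546.20; payment $136.55; balance $409.65
Quarter 5: opening $409.65; interest $19.59 → $429.24; payment $143.08; balance $286.16
Quarter 6: opening $286.16; interest $19.59 → $305.75; payment $152.88; balance $152.87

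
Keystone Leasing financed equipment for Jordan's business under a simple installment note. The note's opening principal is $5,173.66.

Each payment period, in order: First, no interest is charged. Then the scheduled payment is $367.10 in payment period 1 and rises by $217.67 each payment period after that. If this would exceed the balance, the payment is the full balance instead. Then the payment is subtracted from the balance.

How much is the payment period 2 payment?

Payment period 1: opening $5,173.66; payment $367.10; balance $4,806.56
Payment period 2: opening $4,806.56; payment $584.77; balance $4,221.79

$584.77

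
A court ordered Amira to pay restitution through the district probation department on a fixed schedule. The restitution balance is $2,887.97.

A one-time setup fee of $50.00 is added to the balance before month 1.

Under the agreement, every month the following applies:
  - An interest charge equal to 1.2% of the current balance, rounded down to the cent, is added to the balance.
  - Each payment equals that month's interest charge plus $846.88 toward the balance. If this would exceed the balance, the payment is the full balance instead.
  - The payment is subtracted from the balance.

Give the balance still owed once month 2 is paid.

$1,244.21

Month 1: $2,937.97 +$35.25 interest = $2,973.22; pay $882.13 → $2,091.09
Month 2: $2,091.09 +$25.09 interest = $2,116.18; pay $871.97 → $1,244.21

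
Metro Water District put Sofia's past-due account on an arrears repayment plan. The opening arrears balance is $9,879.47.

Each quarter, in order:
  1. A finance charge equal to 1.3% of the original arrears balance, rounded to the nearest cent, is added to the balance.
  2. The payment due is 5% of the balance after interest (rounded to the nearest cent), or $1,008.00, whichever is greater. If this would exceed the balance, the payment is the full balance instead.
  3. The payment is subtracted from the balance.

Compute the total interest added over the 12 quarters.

$1,541.16

Quarter 1: $9,879.47 +$128.43 interest = $10,007.90; pay $1,008.00 → $8,999.90
Quarter 2: $8,999.90 +$128.43 interest = $9,128.33; pay $1,008.00 → $8,120.33
Quarter 3: $8,120.33 +$128.43 interest = $8,248.76; pay $1,008.00 → $7,240.76
Quarter 4: $7,240.76 +$128.43 interest = $7,369.19; pay $1,008.00 → $6,361.19
Quarter 5: $6,361.19 +$128.43 interest = $6,489.62; pay $1,008.00 → $5,481.62
Quarter 6: $5,481.62 +$128.43 interest = $5,610.05; pay $1,008.00 → $4,602.05
Quarter 7: $4,602.05 +$128.43 interest = $4,730.48; pay $1,008.00 → $3,722.48
Quarter 8: $3,722.48 +$128.43 interest = $3,850.91; pay $1,008.00 → $2,842.91
Quarter 9: $2,842.91 +$128.43 interest = $2,971.34; pay $1,008.00 → $1,963.34
Quarter 10: $1,963.34 +$128.43 interest = $2,091.77; pay $1,008.00 → $1,083.77
Quarter 11: $1,083.77 +$128.43 interest = $1,212.20; pay $1,008.00 → $204.20
Quarter 12: $204.20 +$128.43 interest = $332.63; pay $332.63 → $0.00
Total interest: $128.43 + $128.43 + $128.43 + $128.43 + $128.43 + $128.43 + $128.43 + $128.43 + $128.43 + $128.43 + $128.43 + $128.43 = $1,541.16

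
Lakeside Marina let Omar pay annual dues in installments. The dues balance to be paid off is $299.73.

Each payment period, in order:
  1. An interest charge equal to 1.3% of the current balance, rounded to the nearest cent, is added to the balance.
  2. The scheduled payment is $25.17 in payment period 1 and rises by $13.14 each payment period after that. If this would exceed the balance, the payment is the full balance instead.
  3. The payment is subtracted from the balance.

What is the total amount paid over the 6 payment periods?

Payment period 1: $299.73 +$3.90 interest = $303.63; pay $25.17 → $278.46
Payment period 2: $278.46 +$3.62 interest = $282.08; pay $38.31 → $243.77
Payment period 3: $243.77 +$3.17 interest = $246.94; pay $51.45 → $195.49
Payment period 4: $195.49 +$2.54 interest = $198.03; pay $64.59 → $133.44
Payment period 5: $133.44 +$1.73 interest = $135.17; pay $77.73 → $57.44
Payment period 6: $57.44 +$0.75 interest = $58.19; pay $58.19 → $0.00
Total paid: $315.44

$315.44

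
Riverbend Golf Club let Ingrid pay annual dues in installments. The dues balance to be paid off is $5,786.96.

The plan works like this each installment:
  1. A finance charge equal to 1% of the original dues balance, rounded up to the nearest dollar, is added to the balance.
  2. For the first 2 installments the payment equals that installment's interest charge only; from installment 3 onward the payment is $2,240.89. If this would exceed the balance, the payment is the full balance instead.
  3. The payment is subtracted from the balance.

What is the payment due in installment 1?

Installment 1: opening $5,786.96; interest $58.00 → $5,844.96; payment $58.00; balance $5,786.96

$58.00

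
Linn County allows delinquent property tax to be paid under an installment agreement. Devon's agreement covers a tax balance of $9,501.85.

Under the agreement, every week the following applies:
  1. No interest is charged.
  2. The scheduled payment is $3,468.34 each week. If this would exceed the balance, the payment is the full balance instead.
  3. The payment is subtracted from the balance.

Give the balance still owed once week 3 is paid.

Week 1: opening $9,501.85; payment $3,468.34; balance $6,033.51
Week 2: opening $6,033.51; payment $3,468.34; balance $2,565.17
Week 3: opening $2,565.17; payment $2,565.17; balance $0.00

$0.00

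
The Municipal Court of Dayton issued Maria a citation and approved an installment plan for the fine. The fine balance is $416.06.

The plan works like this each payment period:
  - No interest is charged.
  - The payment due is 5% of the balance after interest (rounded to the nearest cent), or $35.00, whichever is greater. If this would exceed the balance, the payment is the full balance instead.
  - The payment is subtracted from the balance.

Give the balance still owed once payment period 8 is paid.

Payment period 1: $416.06 − $35.00 → $381.06
Payment period 2: $381.06 − $35.00 → $346.06
Payment period 3: $346.06 − $35.00 → $311.06
Payment period 4: $311.06 − $35.00 → $276.06
Payment period 5: $276.06 − $35.00 → $241.06
Payment period 6: $241.06 − $35.00 → $206.06
Payment period 7: $206.06 − $35.00 → $171.06
Payment period 8: $171.06 − $35.00 → $136.06

$136.06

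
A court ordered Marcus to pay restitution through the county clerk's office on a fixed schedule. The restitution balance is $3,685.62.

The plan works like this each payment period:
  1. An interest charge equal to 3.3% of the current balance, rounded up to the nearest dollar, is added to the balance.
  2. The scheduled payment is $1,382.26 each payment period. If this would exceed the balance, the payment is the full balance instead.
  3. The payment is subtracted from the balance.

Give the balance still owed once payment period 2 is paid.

Payment period 1: opening $3,685.62; interest $122.00 → $3,807.62; payment $1,382.26; balance $2,425.36
Payment period 2: opening $2,425.36; interest $81.00 → $2,506.36; payment $1,382.26; balance $1,124.10

$1,124.10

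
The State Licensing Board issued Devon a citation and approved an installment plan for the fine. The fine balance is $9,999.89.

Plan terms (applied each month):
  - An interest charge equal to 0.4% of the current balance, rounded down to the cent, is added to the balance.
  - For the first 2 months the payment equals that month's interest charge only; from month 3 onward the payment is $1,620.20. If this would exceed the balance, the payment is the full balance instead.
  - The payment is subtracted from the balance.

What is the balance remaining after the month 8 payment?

Month 1: opening $9,999.89; interest $39.99 → $10,039.88; payment $39.99; balance $9,999.89
Month 2: opening $9,999.89; interest $39.99 → $10,039.88; payment $39.99; balance $9,999.89
Month 3: opening $9,999.89; interest $39.99 → $10,039.88; payment $1,620.20; balance $8,419.68
Month 4: opening $8,419.68; interest $33.67 → $8,453.35; payment $1,620.20; balance $6,833.15
Month 5: opening $6,833.15; interest $27.33 → $6,860.48; payment $1,620.20; balance $5,240.28
Month 6: opening $5,240.28; interest $20.96 → $5,261.24; payment $1,620.20; balance $3,641.04
Month 7: opening $3,641.04; interest $14.56 → $3,655.60; payment $1,620.20; balance $2,035.40
Month 8: opening $2,035.40; interest $8.14 → $2,043.54; payment $1,620.20; balance $423.34

$423.34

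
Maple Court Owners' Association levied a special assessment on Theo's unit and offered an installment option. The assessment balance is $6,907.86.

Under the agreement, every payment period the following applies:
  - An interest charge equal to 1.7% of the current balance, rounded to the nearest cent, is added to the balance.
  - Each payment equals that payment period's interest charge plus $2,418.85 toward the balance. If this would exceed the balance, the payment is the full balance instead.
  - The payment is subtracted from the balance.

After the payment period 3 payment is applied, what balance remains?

$0.00

# | Opening | Interest | Payment | End bal
1 | $6,907.86 | $117.43 | $2,536.28 | $4,489.01
2 | $4,489.01 | $76.31 | $2,495.16 | $2,070.16
3 | $2,070.16 | $35.19 | $2,105.35 | $0.00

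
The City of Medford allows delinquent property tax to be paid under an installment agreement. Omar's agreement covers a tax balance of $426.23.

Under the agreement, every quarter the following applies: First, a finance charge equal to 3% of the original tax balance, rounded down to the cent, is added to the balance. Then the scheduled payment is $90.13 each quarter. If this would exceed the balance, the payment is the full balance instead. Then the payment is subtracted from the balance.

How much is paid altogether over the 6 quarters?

# | Opening | Interest | Payment | End bal
1 | $426.23 | $12.78 | $90.13 | $348.88
2 | $348.88 | $12.78 | $90.13 | $271.53
3 | $271.53 | $12.78 | $90.13 | $194.18
4 | $194.18 | $12.78 | $90.13 | $116.83
5 | $116.83 | $12.78 | $90.13 | $39.48
6 | $39.48 | $12.78 | $52.26 | $0.00
Total paid: $502.91

$502.91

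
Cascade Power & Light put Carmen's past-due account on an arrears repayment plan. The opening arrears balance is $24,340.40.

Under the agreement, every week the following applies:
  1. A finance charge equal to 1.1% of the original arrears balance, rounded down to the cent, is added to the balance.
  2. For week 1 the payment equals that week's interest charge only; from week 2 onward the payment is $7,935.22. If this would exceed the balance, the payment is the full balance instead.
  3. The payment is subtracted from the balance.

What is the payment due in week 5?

$1,605.70

Week 1: $24,340.40 +$267.74 interest = $24,608.14; pay $267.74 → $24,340.40
Week 2: $24,340.40 +$267.74 interest = $24,608.14; pay $7,935.22 → $16,672.92
Week 3: $16,672.92 +$267.74 interest = $16,940.66; pay $7,935.22 → $9,005.44
Week 4: $9,005.44 +$267.74 interest = $9,273.18; pay $7,935.22 → $1,337.96
Week 5: $1,337.96 +$267.74 interest = $1,605.70; pay $1,605.70 → $0.00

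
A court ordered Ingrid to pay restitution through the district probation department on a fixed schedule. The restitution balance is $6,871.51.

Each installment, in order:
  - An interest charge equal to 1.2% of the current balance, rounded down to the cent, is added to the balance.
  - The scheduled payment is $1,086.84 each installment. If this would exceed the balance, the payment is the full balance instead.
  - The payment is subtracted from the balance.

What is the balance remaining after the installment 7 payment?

$0.00

Installment 1: $6,871.51 +$82.45 interest = $6,953.96; pay $1,086.84 → $5,867.12
Installment 2: $5,867.12 +$70.40 interest = $5,937.52; pay $1,086.84 → $4,850.68
Installment 3: $4,850.68 +$58.20 interest = $4,908.88; pay $1,086.84 → $3,822.04
Installment 4: $3,822.04 +$45.86 interest = $3,867.90; pay $1,086.84 → $2,781.06
Installment 5: $2,781.06 +$33.37 interest = $2,814.43; pay $1,086.84 → $1,727.59
Installment 6: $1,727.59 +$20.73 interest = $1,748.32; pay $1,086.84 → $661.48
Installment 7: $661.48 +$7.93 interest = $669.41; pay $669.41 → $0.00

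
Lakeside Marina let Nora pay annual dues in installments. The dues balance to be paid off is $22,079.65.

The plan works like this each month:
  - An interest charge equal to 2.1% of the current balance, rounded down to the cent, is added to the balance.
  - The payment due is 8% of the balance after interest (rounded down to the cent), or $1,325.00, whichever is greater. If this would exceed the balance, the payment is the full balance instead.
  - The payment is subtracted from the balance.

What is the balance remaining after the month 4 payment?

$17,188.83

Month 1: $22,079.65 +$463.67 interest = $22,543.32; pay $1,803.46 → $20,739.86
Month 2: $20,739.86 +$435.53 interest = $21,175.39; pay $1,694.03 → $19,481.36
Month 3: $19,481.36 +$409.10 interest = $19,890.46; pay $1,591.23 → $18,299.23
Month 4: $18,299.23 +$384.28 interest = $18,683.51; pay $1,494.68 → $17,188.83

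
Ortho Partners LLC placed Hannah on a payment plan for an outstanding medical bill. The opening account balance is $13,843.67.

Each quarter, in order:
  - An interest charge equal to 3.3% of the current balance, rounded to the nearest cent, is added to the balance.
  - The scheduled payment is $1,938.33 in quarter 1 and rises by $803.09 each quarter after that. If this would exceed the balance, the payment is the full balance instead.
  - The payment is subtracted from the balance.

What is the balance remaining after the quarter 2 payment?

$10,028.71

Quarter 1: $13,843.67 +$456.84 interest = $14,300.51; pay $1,938.33 → $12,362.18
Quarter 2: $12,362.18 +$407.95 interest = $12,770.13; pay $2,741.42 → $10,028.71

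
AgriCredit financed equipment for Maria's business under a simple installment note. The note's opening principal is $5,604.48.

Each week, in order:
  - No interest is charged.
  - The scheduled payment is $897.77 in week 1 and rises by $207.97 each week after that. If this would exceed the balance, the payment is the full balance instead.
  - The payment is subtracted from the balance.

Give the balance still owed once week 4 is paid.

Week 1: $5,604.48 − $897.77 → $4,706.71
Week 2: $4,706.71 − $1,105.74 → $3,600.97
Week 3: $3,600.97 − $1,313.71 → $2,287.26
Week 4: $2,287.26 − $1,521.68 → $765.58

$765.58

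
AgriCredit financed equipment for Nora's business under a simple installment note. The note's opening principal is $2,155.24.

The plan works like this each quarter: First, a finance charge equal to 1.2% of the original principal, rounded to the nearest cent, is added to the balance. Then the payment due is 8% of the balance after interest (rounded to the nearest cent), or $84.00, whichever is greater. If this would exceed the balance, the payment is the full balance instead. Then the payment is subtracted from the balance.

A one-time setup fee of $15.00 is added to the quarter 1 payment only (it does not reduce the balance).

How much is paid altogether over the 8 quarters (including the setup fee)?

Quarter 1: $2,155.24 +$25.86 interest = $2,181.10; pay $174.49 (+ $15.00 fee) → $2,006.61
Quarter 2: $2,006.61 +$25.86 interest = $2,032.47; pay $162.60 → $1,869.87
Quarter 3: $1,869.87 +$25.86 interest = $1,895.73; pay $151.66 → $1,744.07
Quarter 4: $1,744.07 +$25.86 interest = $1,769.93; pay $141.59 → $1,628.34
Quarter 5: $1,628.34 +$25.86 interest = $1,654.20; pay $132.34 → $1,521.86
Quarter 6: $1,521.86 +$25.86 interest = $1,547.72; pay $123.82 → $1,423.90
Quarter 7: $1,423.90 +$25.86 interest = $1,449.76; pay $115.98 → $1,333.78
Quarter 8: $1,333.78 +$25.86 interest = $1,359.64; pay $108.77 → $1,250.87
Total paid: $1,126.25

$1,126.25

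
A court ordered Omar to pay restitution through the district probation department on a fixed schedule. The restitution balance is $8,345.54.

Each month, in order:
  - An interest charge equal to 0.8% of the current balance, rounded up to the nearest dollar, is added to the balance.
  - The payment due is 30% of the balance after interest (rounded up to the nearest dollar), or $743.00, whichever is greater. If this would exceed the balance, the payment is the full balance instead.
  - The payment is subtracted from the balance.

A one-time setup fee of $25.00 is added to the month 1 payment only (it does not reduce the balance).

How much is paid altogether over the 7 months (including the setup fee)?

$8,576.54

Month 1: $8,345.54 +$67.00 interest = $8,412.54; pay $2,524.00 (+ $25.00 fee) → $5,888.54
Month 2: $5,888.54 +$48.00 interest = $5,936.54; pay $1,781.00 → $4,155.54
Month 3: $4,155.54 +$34.00 interest = $4,189.54; pay $1,257.00 → $2,932.54
Month 4: $2,932.54 +$24.00 interest = $2,956.54; pay $887.00 → $2,069.54
Month 5: $2,069.54 +$17.00 interest = $2,086.54; pay $743.00 → $1,343.54
Month 6: $1,343.54 +$11.00 interest = $1,354.54; pay $743.00 → $611.54
Month 7: $611.54 +$5.00 interest = $616.54; pay $616.54 → $0.00
Total paid: $8,576.54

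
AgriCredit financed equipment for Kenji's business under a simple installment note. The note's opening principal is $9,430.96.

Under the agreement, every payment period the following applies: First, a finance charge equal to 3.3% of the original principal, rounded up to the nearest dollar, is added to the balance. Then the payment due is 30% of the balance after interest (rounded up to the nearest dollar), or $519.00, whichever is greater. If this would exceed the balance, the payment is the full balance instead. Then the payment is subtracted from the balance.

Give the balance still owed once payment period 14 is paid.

# | Opening | Interest | Payment | End bal
1 | $9,430.96 | $312.00 | $2,923.00 | $6,819.96
2 | $6,819.96 | $312.00 | $2,140.00 | $4,991.96
3 | $4,991.96 | $312.00 | $1,592.00 | $3,711.96
4 | $3,711.96 | $312.00 | $1,208.00 | $2,815.96
5 | $2,815.96 | $312.00 | $939.00 | $2,188.96
6 | $2,188.96 | $312.00 | $751.00 | $1,749.96
7 | $1,749.96 | $312.00 | $619.00 | $1,442.96
8 | $1,442.96 | $312.00 | $527.00 | $1,227.96
9 | $1,227.96 | $312.00 | $519.00 | $1,020.96
10 | $1,020.96 | $312.00 | $519.00 | $813.96
11 | $813.96 | $312.00 | $519.00 | $606.96
12 | $606.96 | $312.00 | $519.00 | $399.96
13 | $399.96 | $312.00 | $519.00 | $192.96
14 | $192.96 | $312.00 | $504.96 | $0.00

$0.00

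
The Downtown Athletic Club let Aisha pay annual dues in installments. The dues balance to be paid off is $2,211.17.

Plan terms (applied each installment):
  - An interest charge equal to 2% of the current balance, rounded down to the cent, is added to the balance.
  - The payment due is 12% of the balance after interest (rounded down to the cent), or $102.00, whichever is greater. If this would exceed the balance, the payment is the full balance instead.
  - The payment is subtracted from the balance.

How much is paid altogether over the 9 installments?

Installment 1: $2,211.17 +$44.22 interest = $2,255.39; pay $270.64 → $1,984.75
Installment 2: $1,984.75 +$39.69 interest = $2,024.44; pay $242.93 → $1,781.51
Installment 3: $1,781.51 +$35.63 interest = $1,817.14; pay $218.05 → $1,599.09
Installment 4: $1,599.09 +$31.98 interest = $1,631.07; pay $195.72 → $1,435.35
Installment 5: $1,435.35 +$28.70 interest = $1,464.05; pay $175.68 → $1,288.37
Installment 6: $1,288.37 +$25.76 interest = $1,314.13; pay $157.69 → $1,156.44
Installment 7: $1,156.44 +$23.12 interest = $1,179.56; pay $141.54 → $1,038.02
Installment 8: $1,038.02 +$20.76 interest = $1,058.78; pay $127.05 → $931.73
Installment 9: $931.73 +$18.63 interest = $950.36; pay $114.04 → $836.32
Total paid: $1,643.34

$1,643.34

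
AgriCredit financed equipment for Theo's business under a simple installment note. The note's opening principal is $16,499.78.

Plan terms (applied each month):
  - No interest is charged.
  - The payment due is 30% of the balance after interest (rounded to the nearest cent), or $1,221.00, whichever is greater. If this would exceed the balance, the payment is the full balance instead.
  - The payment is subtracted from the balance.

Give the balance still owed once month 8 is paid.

Month 1: $16,499.78 − $4,949.93 → $11,549.85
Month 2: $11,549.85 − $3,464.96 → $8,084.89
Month 3: $8,084.89 − $2,425.47 → $5,659.42
Month 4: $5,659.42 − $1,697.83 → $3,961.59
Month 5: $3,961.59 − $1,221.00 → $2,740.59
Month 6: $2,740.59 − $1,221.00 → $1,519.59
Month 7: $1,519.59 − $1,221.00 → $298.59
Month 8: $298.59 − $298.59 → $0.00

$0.00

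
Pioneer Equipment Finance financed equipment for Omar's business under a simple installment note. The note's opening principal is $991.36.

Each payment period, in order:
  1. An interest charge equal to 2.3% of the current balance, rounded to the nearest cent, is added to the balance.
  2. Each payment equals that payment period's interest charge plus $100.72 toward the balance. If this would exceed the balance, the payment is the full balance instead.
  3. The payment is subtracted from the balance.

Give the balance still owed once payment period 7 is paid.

$286.32

# | Opening | Interest | Payment | End bal
1 | $991.36 | $22.80 | $123.52 | $890.64
2 | $890.64 | $20.48 | $121.20 | $789.92
3 | $789.92 | $18.17 | $118.89 | $689.20
4 | $689.20 | $15.85 | $116.57 | $588.48
5 | $588.48 | $13.54 | $114.26 | $487.76
6 | $487.76 | $11.22 | $111.94 | $387.04
7 | $387.04 | $8.90 | $109.62 | $286.32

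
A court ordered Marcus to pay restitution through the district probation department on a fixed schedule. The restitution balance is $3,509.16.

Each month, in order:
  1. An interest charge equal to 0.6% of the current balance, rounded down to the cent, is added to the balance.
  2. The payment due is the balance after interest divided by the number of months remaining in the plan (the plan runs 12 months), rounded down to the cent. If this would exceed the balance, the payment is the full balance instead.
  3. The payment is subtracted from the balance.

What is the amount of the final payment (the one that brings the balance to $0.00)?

$314.19

Month 1: opening $3,509.16; interest $21.05 → $3,530.21; payment $294.18; balance $3,236.03
Month 2: opening $3,236.03; interest $19.41 → $3,255.44; payment $295.94; balance $2,959.50
Month 3: opening $2,959.50; interest $17.75 → $2,977.25; payment $297.72; balance $2,679.53
Month 4: opening $2,679.53; interest $16.07 → $2,695.60; payment $299.51; balance $2,396.09
Month 5: opening $2,396.09; interest $14.37 → $2,410.46; payment $301.30; balance $2,109.16
Month 6: opening $2,109.16; interest $12.65 → $2,121.81; payment $303.11; balance $1,818.70
Month 7: opening $1,818.70; interest $10.91 → $1,829.61; payment $304.93; balance $1,524.68
Month 8: opening $1,524.68; interest $9.14 → $1,533.82; payment $306.76; balance $1,227.06
Month 9: opening $1,227.06; interest $7.36 → $1,234.42; payment $308.60; balance $925.82
Month 10: opening $925.82; interest $5.55 → $931.37; payment $310.45; balance $620.92
Month 11: opening $620.92; interest $3.72 → $624.64; payment $312.32; balance $312.32
Month 12: opening $312.32; interest $1.87 → $314.19; payment $314.19; balance $0.00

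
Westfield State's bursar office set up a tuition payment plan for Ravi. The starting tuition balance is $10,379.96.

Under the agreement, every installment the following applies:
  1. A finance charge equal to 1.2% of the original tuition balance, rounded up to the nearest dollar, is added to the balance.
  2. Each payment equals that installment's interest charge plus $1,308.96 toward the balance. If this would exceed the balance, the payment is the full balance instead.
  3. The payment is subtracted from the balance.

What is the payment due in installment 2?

$1,433.96

Installment 1: opening $10,379.96; interest $125.00 → $10,504.96; payment $1,433.96; balance $9,071.00
Installment 2: opening $9,071.00; interest $125.00 → $9,196.00; payment $1,433.96; balance $7,762.04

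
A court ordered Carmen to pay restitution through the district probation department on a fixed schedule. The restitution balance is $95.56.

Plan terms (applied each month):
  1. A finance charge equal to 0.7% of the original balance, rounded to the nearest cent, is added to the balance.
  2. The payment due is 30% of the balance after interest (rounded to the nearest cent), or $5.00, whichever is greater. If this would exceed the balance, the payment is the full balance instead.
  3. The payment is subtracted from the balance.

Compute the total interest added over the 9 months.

$6.03

Month 1: $95.56 +$0.67 interest = $96.23; pay $28.87 → $67.36
Month 2: $67.36 +$0.67 interest = $68.03; pay $20.41 → $47.62
Month 3: $47.62 +$0.67 interest = $48.29; pay $14.49 → $33.80
Month 4: $33.80 +$0.67 interest = $34.47; pay $10.34 → $24.13
Month 5: $24.13 +$0.67 interest = $24.80; pay $7.44 → $17.36
Month 6: $17.36 +$0.67 interest = $18.03; pay $5.41 → $12.62
Month 7: $12.62 +$0.67 interest = $13.29; pay $5.00 → $8.29
Month 8: $8.29 +$0.67 interest = $8.96; pay $5.00 → $3.96
Month 9: $3.96 +$0.67 interest = $4.63; pay $4.63 → $0.00
Total interest: $0.67 + $0.67 + $0.67 + $0.67 + $0.67 + $0.67 + $0.67 + $0.67 + $0.67 = $6.03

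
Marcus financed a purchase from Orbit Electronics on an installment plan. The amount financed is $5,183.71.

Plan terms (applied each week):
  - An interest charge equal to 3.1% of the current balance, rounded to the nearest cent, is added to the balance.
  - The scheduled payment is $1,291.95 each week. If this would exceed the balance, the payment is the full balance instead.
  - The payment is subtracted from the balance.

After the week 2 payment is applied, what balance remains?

Week 1: opening $5,183.71; interest $160.70 → $5,344.41; payment $1,291.95; balance $4,052.46
Week 2: opening $4,052.46; interest $125.63 → $4,178.09; payment $1,291.95; balance $2,886.14

$2,886.14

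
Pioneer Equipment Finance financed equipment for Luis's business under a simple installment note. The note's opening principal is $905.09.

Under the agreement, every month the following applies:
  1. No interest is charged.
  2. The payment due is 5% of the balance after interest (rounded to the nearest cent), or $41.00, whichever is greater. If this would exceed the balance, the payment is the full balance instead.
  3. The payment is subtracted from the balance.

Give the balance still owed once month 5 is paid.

Month 1: $905.09 − $45.25 → $859.84
Month 2: $859.84 − $42.99 → $816.85
Month 3: $816.85 − $41.00 → $775.85
Month 4: $775.85 − $41.00 → $734.85
Month 5: $734.85 − $41.00 → $693.85

$693.85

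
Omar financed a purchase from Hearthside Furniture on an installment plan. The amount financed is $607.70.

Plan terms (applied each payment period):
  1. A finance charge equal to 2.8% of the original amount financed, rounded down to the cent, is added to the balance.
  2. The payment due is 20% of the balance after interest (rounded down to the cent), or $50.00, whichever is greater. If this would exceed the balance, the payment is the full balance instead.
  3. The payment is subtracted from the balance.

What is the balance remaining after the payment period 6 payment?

$209.52

Payment period 1: opening $607.70; interest $17.01 → $624.71; payment $124.94; balance $499.77
Payment period 2: opening $499.77; interest $17.01 → $516.78; payment $103.35; balance $413.43
Payment period 3: opening $413.43; interest $17.01 → $430.44; payment $86.08; balance $344.36
Payment period 4: opening $344.36; interest $17.01 → $361.37; payment $72.27; balance $289.10
Payment period 5: opening $289.10; interest $17.01 → $306.11; payment $61.22; balance $244.89
Payment period 6: opening $244.89; interest $17.01 → $261.90; payment $52.38; balance $209.52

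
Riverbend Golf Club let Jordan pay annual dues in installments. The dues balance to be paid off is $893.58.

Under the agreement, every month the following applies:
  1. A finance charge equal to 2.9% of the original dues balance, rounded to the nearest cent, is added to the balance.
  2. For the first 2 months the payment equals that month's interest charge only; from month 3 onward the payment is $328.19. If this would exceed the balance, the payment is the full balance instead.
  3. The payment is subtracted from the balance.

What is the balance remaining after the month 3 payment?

$591.30

Month 1: opening $893.58; interest $25.91 → $919.49; payment $25.91; balance $893.58
Month 2: opening $893.58; interest $25.91 → $919.49; payment $25.91; balance $893.58
Month 3: opening $893.58; interest $25.91 → $919.49; payment $328.19; balance $591.30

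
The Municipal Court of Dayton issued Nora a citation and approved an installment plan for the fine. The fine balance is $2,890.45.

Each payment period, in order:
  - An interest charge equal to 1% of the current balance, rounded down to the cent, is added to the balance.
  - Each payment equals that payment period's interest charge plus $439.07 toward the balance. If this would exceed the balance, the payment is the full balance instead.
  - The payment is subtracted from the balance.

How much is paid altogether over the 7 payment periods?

Payment period 1: $2,890.45 +$28.90 interest = $2,919.35; pay $467.97 → $2,451.38
Payment period 2: $2,451.38 +$24.51 interest = $2,475.89; pay $463.58 → $2,012.31
Payment period 3: $2,012.31 +$20.12 interest = $2,032.43; pay $459.19 → $1,573.24
Payment period 4: $1,573.24 +$15.73 interest = $1,588.97; pay $454.80 → $1,134.17
Payment period 5: $1,134.17 +$11.34 interest = $1,145.51; pay $450.41 → $695.10
Payment period 6: $695.10 +$6.95 interest = $702.05; pay $446.02 → $256.03
Payment period 7: $256.03 +$2.56 interest = $258.59; pay $258.59 → $0.00
Total paid: $3,000.56

$3,000.56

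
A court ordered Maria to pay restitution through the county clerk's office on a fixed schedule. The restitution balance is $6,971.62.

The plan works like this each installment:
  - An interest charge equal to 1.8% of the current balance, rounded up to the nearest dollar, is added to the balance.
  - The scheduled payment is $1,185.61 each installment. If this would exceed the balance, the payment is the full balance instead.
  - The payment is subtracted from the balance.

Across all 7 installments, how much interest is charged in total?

# | Opening | Interest | Payment | End bal
1 | $6,971.62 | $126.00 | $1,185.61 | $5,912.01
2 | $5,912.01 | $107.00 | $1,185.61 | $4,833.40
3 | $4,833.40 | $88.00 | $1,185.61 | $3,735.79
4 | $3,735.79 | $68.00 | $1,185.61 | $2,618.18
5 | $2,618.18 | $48.00 | $1,185.61 | $1,480.57
6 | $1,480.57 | $27.00 | $1,185.61 | $321.96
7 | $321.96 | $6.00 | $327.96 | $0.00
Total interest: $126.00 + $107.00 + $88.00 + $68.00 + $48.00 + $27.00 + $6.00 = $470.00

$470.00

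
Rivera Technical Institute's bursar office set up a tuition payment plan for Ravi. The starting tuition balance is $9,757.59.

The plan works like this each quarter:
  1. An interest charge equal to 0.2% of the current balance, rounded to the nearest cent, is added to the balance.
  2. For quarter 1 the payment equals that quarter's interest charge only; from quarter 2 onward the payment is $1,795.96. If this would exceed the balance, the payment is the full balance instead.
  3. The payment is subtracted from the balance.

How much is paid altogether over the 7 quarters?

$9,840.77

Quarter 1: $9,757.59 +$19.52 interest = $9,777.11; pay $19.52 → $9,757.59
Quarter 2: $9,757.59 +$19.52 interest = $9,777.11; pay $1,795.96 → $7,981.15
Quarter 3: $7,981.15 +$15.96 interest = $7,997.11; pay $1,795.96 → $6,201.15
Quarter 4: $6,201.15 +$12.40 interest = $6,213.55; pay $1,795.96 → $4,417.59
Quarter 5: $4,417.59 +$8.84 interest = $4,426.43; pay $1,795.96 → $2,630.47
Quarter 6: $2,630.47 +$5.26 interest = $2,635.73; pay $1,795.96 → $839.77
Quarter 7: $839.77 +$1.68 interest = $841.45; pay $841.45 → $0.00
Total paid: $9,840.77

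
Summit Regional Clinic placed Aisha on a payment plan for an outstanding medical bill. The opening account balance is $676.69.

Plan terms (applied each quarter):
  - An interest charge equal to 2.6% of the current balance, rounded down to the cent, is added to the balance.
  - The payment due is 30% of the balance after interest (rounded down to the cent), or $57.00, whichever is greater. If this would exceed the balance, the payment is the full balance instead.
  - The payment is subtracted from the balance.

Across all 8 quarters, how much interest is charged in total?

$56.21

Quarter 1: opening $676.69; interest $17.59 → $694.28; payment $208.28; balance $486.00
Quarter 2: opening $486.00; interest $12.63 → $498.63; payment $149.58; balance $349.05
Quarter 3: opening $349.05; interest $9.07 → $358.12; payment $107.43; balance $250.69
Quarter 4: opening $250.69; interest $6.51 → $257.20; payment $77.16; balance $180.04
Quarter 5: opening $180.04; interest $4.68 → $184.72; payment $57.00; balance $127.72
Quarter 6: opening $127.72; interest $3.32 → $131.04; payment $57.00; balance $74.04
Quarter 7: opening $74.04; interest $1.92 → $75.96; payment $57.00; balance $18.96
Quarter 8: opening $18.96; interest $0.49 → $19.45; payment $19.45; balance $0.00
Total interest: $17.59 + $12.63 + $9.07 + $6.51 + $4.68 + $3.32 + $1.92 + $0.49 = $56.21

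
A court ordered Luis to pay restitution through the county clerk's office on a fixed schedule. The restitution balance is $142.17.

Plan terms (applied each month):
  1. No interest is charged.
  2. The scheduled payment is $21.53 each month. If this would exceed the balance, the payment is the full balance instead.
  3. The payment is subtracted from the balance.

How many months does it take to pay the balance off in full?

7

# | Opening | Payment | End bal
1 | $142.17 | $21.53 | $120.64
2 | $120.64 | $21.53 | $99.11
3 | $99.11 | $21.53 | $77.58
4 | $77.58 | $21.53 | $56.05
5 | $56.05 | $21.53 | $34.52
6 | $34.52 | $21.53 | $12.99
7 | $12.99 | $12.99 | $0.00
Balance reaches $0.00 in month 7.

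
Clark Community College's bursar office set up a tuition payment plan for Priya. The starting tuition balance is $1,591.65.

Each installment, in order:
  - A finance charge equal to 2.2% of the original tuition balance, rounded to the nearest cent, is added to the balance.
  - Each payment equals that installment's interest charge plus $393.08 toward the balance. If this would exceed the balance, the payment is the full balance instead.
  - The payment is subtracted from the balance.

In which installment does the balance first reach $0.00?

5

Installment 1: opening $1,591.65; interest $35.02 → $1,626.67; payment $428.10; balance $1,198.57
Installment 2: opening $1,198.57; interest $35.02 → $1,233.59; payment $428.10; balance $805.49
Installment 3: opening $805.49; interest $35.02 → $840.51; payment $428.10; balance $412.41
Installment 4: opening $412.41; interest $35.02 → $447.43; payment $428.10; balance $19.33
Installment 5: opening $19.33; interest $35.02 → $54.35; payment $54.35; balance $0.00
Balance reaches $0.00 in installment 5.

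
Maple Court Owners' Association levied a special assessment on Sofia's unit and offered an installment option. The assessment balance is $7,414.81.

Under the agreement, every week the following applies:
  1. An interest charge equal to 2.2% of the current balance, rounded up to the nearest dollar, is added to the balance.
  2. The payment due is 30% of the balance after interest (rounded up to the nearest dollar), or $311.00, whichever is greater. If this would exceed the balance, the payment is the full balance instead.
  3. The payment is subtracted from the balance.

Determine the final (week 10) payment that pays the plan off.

$111.81

# | Opening | Interest | Payment | End bal
1 | $7,414.81 | $164.00 | $2,274.00 | $5,304.81
2 | $5,304.81 | $117.00 | $1,627.00 | $3,794.81
3 | $3,794.81 | $84.00 | $1,164.00 | $2,714.81
4 | $2,714.81 | $60.00 | $833.00 | $1,941.81
5 | $1,941.81 | $43.00 | $596.00 | $1,388.81
6 | $1,388.81 | $31.00 | $426.00 | $993.81
7 | $993.81 | $22.00 | $311.00 | $704.81
8 | $704.81 | $16.00 | $311.00 | $409.81
9 | $409.81 | $10.00 | $311.00 | $108.81
10 | $108.81 | $3.00 | $111.81 | $0.00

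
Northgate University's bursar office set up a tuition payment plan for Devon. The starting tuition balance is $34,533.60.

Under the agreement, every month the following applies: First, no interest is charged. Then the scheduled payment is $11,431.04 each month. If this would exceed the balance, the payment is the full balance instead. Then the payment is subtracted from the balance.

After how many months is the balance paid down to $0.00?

4

Month 1: opening $34,533.60; payment $11,431.04; balance $23,102.56
Month 2: opening $23,102.56; payment $11,431.04; balance $11,671.52
Month 3: opening $11,671.52; payment $11,431.04; balance $240.48
Month 4: opening $240.48; payment $240.48; balance $0.00
Balance reaches $0.00 in month 4.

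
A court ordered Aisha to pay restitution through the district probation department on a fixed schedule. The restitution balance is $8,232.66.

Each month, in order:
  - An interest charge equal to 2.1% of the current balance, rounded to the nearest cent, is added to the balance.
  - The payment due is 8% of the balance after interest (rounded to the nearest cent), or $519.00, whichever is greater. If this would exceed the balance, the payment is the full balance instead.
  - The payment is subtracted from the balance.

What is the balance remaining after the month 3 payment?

# | Opening | Interest | Payment | End bal
1 | $8,232.66 | $172.89 | $672.44 | $7,733.11
2 | $7,733.11 | $162.40 | $631.64 | $7,263.87
3 | $7,263.87 | $152.54 | $593.31 | $6,823.10

$6,823.10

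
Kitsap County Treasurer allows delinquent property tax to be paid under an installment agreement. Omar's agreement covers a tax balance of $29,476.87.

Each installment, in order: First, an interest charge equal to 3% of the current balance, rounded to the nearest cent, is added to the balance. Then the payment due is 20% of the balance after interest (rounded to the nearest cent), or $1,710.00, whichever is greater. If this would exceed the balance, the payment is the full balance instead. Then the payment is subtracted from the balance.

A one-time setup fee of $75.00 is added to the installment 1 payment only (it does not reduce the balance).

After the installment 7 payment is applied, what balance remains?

$7,602.77

Installment 1: opening $29,476.87; interest $884.31 → $30,361.18; payment $6,072.24 (+ $75.00 fee); balance $24,288.94
Installment 2: opening $24,288.94; interest $728.67 → $25,017.61; payment $5,003.52; balance $20,014.09
Installment 3: opening $20,014.09; interest $600.42 → $20,614.51; payment $4,122.90; balance $16,491.61
Installment 4: opening $16,491.61; interest $494.75 → $16,986.36; payment $3,397.27; balance $13,589.09
Installment 5: opening $13,589.09; interest $407.67 → $13,996.76; payment $2,799.35; balance $11,197.41
Installment 6: opening $11,197.41; interest $335.92 → $11,533.33; payment $2,306.67; balance $9,226.66
Installment 7: opening $9,226.66; interest $276.80 → $9,503.46; payment $1,900.69; balance $7,602.77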